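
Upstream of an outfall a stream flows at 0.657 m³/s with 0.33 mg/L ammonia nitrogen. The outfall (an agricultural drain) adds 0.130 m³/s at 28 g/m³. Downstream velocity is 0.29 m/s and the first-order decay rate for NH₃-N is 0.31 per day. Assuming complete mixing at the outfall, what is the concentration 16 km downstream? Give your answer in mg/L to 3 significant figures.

After complete mixing, C₀ = (0.13·28 + 0.657·0.33) / 0.787 = 4.901 mg/L.
Travel time t = 1.6e+04 m / 0.29 m/s = 5.517e+04 s = 0.6386 d.
C = 4.901·exp(−0.31·0.6386) = 4.901·0.8204 = 4.021 mg/L.

4.02 mg/L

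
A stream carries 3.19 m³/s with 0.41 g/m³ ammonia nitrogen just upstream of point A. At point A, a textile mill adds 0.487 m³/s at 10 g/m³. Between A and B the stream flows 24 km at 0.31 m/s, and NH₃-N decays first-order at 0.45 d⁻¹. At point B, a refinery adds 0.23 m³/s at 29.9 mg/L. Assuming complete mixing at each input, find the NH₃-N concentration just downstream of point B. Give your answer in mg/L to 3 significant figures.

After input A: C = (3.19·0.41 + 0.487·10) / 3.677 = 1.68 mg/L.
Over the 24 km reach to input B (t = 7.742e+04 s = 0.8961 d), decay gives C = 1.68·exp(−0.45·0.8961) = 1.123 mg/L.
After input B: C = (3.677·1.123 + 0.23·29.9) / 3.907 = 2.817 mg/L.

2.82 mg/L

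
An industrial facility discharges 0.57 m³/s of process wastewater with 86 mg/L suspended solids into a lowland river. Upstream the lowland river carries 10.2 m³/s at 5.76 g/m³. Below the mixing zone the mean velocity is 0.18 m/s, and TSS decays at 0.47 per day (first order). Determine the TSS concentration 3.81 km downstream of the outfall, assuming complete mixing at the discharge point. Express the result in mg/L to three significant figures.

After complete mixing, C₀ = (0.57·86 + 10.2·5.76) / 10.77 = 10.01 mg/L.
Travel time t = 3810 m / 0.18 m/s = 2.117e+04 s = 0.245 d.
C = 10.01·exp(−0.47·0.245) = 10.01·0.8912 = 8.918 mg/L.

8.92 mg/L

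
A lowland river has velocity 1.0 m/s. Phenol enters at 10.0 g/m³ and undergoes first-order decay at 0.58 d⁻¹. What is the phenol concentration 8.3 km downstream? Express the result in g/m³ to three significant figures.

9.46 g/m³

Travel time t = 8.3 km / 1.0 m/s = 8300/1.0 = 8300 s = 0.09606 d.
First-order decay: C = 10.0·exp(−0.58·0.09606) = 10.0·0.9458 = 9.458 g/m³.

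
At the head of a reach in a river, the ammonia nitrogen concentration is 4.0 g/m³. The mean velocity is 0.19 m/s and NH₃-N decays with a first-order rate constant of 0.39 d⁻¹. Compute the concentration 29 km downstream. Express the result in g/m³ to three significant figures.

Travel time t = 29 km / 0.19 m/s = 2.9e+04/0.19 = 1.526e+05 s = 1.767 d.
First-order decay: C = 4.0·exp(−0.39·1.767) = 4.0·0.5021 = 2.008 g/m³.

2.01 g/m³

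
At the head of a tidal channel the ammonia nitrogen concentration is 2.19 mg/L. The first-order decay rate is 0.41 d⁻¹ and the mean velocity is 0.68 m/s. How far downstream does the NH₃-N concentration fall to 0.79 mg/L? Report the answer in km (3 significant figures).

146 km

From C = C₀·e^(−kt), t = ln(C₀/C)/k = ln(2.19/0.79)/0.41 = 1.02/0.41 = 2.487 d.
Distance = v·t = 0.68 m/s × 2.149e+05 s = 1.461e+05 m = 146.1 km.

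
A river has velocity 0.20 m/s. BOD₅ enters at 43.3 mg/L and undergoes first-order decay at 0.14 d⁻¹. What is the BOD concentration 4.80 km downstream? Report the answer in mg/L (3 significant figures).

Travel time t = 4.80 km / 0.20 m/s = 4800/0.20 = 2.4e+04 s = 0.2778 d.
First-order decay: C = 43.3·exp(−0.14·0.2778) = 43.3·0.9619 = 41.65 mg/L.

41.6 mg/L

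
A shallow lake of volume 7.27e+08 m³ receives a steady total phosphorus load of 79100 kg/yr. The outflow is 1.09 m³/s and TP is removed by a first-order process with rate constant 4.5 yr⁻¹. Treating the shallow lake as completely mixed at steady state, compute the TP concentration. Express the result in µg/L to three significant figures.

23.9 µg/L

Outflow Q = 1.09 m³/s × 3.156e+07 s/yr = 3.44e+07 m³/yr.
Steady-state CSTR mass balance: W = Q·C + k·V·C, so C = W/(Q + kV).
Q + kV = 3.44e+07 + 4.5·7.27e+08 = 3.306e+09 m³/yr.
C = 79100/3.306e+09 = 2.393e-05 kg/m³ = 0.02393 mg/L = 23.93 µg/L.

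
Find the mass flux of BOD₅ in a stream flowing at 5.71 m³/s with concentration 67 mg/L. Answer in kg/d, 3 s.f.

33100 kg/d

Mass flux = Q·C = 5.71 m³/s × 67 g/m³ = 382.6 g/s.
= 382.6 g/s × 86.4 = 3.305e+04 kg/d.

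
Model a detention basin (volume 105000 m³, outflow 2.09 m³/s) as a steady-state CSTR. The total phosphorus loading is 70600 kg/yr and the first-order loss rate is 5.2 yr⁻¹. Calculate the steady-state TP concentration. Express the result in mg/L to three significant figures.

Outflow Q = 2.09 m³/s × 3.156e+07 s/yr = 6.596e+07 m³/yr.
Steady-state CSTR mass balance: W = Q·C + k·V·C, so C = W/(Q + kV).
Q + kV = 6.596e+07 + 5.2·105000 = 6.65e+07 m³/yr.
C = 70600/6.65e+07 = 0.001062 kg/m³ = 1.062 mg/L.

1.06 mg/L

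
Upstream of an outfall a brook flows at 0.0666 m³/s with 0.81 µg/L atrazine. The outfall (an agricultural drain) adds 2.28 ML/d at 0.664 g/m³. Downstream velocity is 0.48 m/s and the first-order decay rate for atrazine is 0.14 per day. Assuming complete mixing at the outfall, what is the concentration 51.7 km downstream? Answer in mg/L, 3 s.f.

2.28 ML/d = 0.02639 m³/s.
0.81 µg/L = 0.00081 mg/L.
After complete mixing, C₀ = (0.02639·0.664 + 0.0666·0.00081) / 0.09299 = 0.189 mg/L.
Travel time t = 5.17e+04 m / 0.48 m/s = 1.077e+05 s = 1.247 d.
C = 0.189·exp(−0.14·1.247) = 0.189·0.8399 = 0.1587 mg/L.

0.159 mg/L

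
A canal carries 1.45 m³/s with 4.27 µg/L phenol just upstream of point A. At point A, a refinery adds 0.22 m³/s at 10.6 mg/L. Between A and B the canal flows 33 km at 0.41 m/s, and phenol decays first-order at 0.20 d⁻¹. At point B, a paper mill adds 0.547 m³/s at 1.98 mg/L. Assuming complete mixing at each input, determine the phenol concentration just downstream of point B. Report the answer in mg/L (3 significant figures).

1.36 mg/L

4.27 µg/L = 0.00427 mg/L.
After input A: C = (1.45·0.00427 + 0.22·10.6) / 1.67 = 1.4 mg/L.
Over the 33 km reach to input B (t = 8.049e+04 s = 0.9316 d), decay gives C = 1.4·exp(−0.20·0.9316) = 1.162 mg/L.
After input B: C = (1.67·1.162 + 0.547·1.98) / 2.217 = 1.364 mg/L.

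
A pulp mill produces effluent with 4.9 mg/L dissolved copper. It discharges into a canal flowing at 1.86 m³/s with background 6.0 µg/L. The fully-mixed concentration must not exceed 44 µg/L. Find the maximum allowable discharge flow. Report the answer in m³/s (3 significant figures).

0.0146 m³/s

6.0 µg/L = 0.006 mg/L.
44 µg/L = 0.044 mg/L.
Mass balance at complete mixing: C_std·(Q_w + Q_r) = Q_w·C_e + Q_r·C_b.
Rearranging, Q_w = Q_r·(C_std − C_b)/(C_e − C_std) = 1.86·(0.044 − 0.006) / (4.9 − 0.044) = 0.01456 m³/s.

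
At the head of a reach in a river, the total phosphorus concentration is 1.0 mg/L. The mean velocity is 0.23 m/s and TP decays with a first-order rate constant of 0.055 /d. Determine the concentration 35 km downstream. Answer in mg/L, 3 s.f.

0.908 mg/L

Travel time t = 35 km / 0.23 m/s = 3.5e+04/0.23 = 1.522e+05 s = 1.761 d.
First-order decay: C = 1.0·exp(−0.055·1.761) = 1.0·0.9077 = 0.9077 mg/L.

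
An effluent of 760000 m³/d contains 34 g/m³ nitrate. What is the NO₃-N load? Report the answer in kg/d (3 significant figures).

25800 kg/d

760000 m³/d = 8.796 m³/s.
Mass flux = Q·C = 8.796 m³/s × 34 g/m³ = 299.1 g/s.
= 299.1 g/s × 86.4 = 2.584e+04 kg/d.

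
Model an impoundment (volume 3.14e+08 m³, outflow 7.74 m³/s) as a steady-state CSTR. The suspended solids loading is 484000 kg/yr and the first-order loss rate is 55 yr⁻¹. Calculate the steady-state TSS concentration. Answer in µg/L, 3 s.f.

27.6 µg/L

Outflow Q = 7.74 m³/s × 3.156e+07 s/yr = 2.443e+08 m³/yr.
Steady-state CSTR mass balance: W = Q·C + k·V·C, so C = W/(Q + kV).
Q + kV = 2.443e+08 + 55·3.14e+08 = 1.751e+10 m³/yr.
C = 484000/1.751e+10 = 2.763e-05 kg/m³ = 0.02763 mg/L = 27.63 µg/L.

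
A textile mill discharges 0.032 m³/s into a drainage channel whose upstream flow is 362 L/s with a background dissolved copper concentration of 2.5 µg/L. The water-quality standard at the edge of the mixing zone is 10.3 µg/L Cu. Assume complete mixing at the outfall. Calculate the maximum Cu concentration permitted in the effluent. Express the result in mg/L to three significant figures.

362 L/s = 0.362 m³/s.
2.5 µg/L = 0.0025 mg/L.
10.3 µg/L = 0.0103 mg/L.
Mass balance: 0.0103·0.394 = 0.032·Cₑ + 0.362·0.0025.
Cₑ = (0.004058 − 0.000905) / 0.032 = 0.09854 mg/L.

0.0985 mg/L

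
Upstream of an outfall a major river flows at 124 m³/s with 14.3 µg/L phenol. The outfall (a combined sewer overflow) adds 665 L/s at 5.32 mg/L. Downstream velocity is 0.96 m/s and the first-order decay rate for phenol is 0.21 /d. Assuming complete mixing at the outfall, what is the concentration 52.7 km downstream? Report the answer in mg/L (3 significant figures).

0.0373 mg/L

665 L/s = 0.665 m³/s.
14.3 µg/L = 0.0143 mg/L.
After complete mixing, C₀ = (0.665·5.32 + 124·0.0143) / 124.7 = 0.0426 mg/L.
Travel time t = 5.27e+04 m / 0.96 m/s = 5.49e+04 s = 0.6354 d.
C = 0.0426·exp(−0.21·0.6354) = 0.0426·0.8751 = 0.03728 mg/L.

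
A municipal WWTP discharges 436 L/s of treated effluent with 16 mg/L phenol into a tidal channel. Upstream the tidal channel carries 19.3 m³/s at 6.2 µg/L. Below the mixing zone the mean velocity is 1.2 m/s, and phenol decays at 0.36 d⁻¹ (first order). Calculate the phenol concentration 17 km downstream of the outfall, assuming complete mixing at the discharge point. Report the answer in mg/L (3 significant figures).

436 L/s = 0.436 m³/s.
6.2 µg/L = 0.0062 mg/L.
After complete mixing, C₀ = (0.436·16 + 19.3·0.0062) / 19.74 = 0.3595 mg/L.
Travel time t = 1.7e+04 m / 1.2 m/s = 1.417e+04 s = 0.164 d.
C = 0.3595·exp(−0.36·0.164) = 0.3595·0.9427 = 0.3389 mg/L.

0.339 mg/L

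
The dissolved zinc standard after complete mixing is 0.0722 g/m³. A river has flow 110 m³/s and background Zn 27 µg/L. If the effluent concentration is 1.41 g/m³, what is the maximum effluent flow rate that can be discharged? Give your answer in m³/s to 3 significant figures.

3.72 m³/s

27 µg/L = 0.027 mg/L.
Mass balance at complete mixing: C_std·(Q_w + Q_r) = Q_w·C_e + Q_r·C_b.
Rearranging, Q_w = Q_r·(C_std − C_b)/(C_e − C_std) = 110·(0.0722 − 0.027) / (1.41 − 0.0722) = 3.717 m³/s.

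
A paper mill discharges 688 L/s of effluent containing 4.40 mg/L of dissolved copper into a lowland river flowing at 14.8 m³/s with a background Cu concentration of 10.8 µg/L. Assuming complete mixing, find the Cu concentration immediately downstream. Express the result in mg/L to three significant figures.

688 L/s = 0.688 m³/s.
10.8 µg/L = 0.0108 mg/L.
Conservation of mass across the mixing zone: C = (0.688·4.4 + 14.8·0.0108) / (0.688 + 14.8) = 3.187/15.49 = 0.2058 mg/L.

0.206 mg/L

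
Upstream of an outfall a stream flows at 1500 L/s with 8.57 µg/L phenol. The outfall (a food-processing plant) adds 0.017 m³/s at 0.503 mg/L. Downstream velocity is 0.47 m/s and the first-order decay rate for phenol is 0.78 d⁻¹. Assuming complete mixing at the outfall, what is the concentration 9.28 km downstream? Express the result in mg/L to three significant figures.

1500 L/s = 1.5 m³/s.
8.57 µg/L = 0.00857 mg/L.
After complete mixing, C₀ = (0.017·0.503 + 1.5·0.00857) / 1.517 = 0.01411 mg/L.
Travel time t = 9280 m / 0.47 m/s = 1.974e+04 s = 0.2285 d.
C = 0.01411·exp(−0.78·0.2285) = 0.01411·0.8367 = 0.01181 mg/L.

0.0118 mg/L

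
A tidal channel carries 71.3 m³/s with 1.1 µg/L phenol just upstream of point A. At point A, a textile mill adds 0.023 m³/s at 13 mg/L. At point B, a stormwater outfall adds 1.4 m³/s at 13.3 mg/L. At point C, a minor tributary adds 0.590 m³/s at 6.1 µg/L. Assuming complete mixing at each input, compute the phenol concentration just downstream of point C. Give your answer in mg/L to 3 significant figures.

1.1 µg/L = 0.0011 mg/L.
After input A: C = (71.3·0.0011 + 0.023·13) / 71.32 = 0.005292 mg/L.
After input B: C = (71.32·0.005292 + 1.4·13.3) / 72.72 = 0.2612 mg/L.
6.1 µg/L = 0.0061 mg/L.
After input C: C = (72.72·0.2612 + 0.59·0.0061) / 73.31 = 0.2592 mg/L.

0.259 mg/L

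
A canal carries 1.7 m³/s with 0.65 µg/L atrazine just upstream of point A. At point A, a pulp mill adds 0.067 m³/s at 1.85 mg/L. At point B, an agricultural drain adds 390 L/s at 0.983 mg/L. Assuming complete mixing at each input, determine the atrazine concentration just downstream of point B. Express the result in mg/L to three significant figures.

0.236 mg/L

0.65 µg/L = 0.00065 mg/L.
After input A: C = (1.7·0.00065 + 0.067·1.85) / 1.767 = 0.07077 mg/L.
390 L/s = 0.39 m³/s.
After input B: C = (1.767·0.07077 + 0.39·0.983) / 2.157 = 0.2357 mg/L.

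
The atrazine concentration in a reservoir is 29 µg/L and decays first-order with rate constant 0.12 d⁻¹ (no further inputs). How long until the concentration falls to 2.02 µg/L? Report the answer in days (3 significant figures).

22.2 d

t = ln(C₀/C)/k = ln(29/2.02)/0.12 = 2.664/0.12 = 22.2 d.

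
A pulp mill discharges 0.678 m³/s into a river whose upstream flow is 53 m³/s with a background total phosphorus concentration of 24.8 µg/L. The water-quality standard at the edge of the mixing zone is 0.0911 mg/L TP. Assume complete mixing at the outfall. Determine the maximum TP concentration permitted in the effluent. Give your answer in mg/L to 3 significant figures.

5.27 mg/L

24.8 µg/L = 0.0248 mg/L.
Mass balance: 0.0911·53.68 = 0.678·Cₑ + 53·0.0248.
Cₑ = (4.89 − 1.314) / 0.678 = 5.274 mg/L.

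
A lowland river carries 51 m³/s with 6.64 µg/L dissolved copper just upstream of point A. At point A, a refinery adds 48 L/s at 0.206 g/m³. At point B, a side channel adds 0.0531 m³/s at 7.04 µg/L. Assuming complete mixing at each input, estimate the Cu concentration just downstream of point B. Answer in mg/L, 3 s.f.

6.64 µg/L = 0.00664 mg/L.
48 L/s = 0.048 m³/s.
After input A: C = (51·0.00664 + 0.048·0.206) / 51.05 = 0.006827 mg/L.
7.04 µg/L = 0.00704 mg/L.
After input B: C = (51.05·0.006827 + 0.0531·0.00704) / 51.1 = 0.006828 mg/L.

0.00683 mg/L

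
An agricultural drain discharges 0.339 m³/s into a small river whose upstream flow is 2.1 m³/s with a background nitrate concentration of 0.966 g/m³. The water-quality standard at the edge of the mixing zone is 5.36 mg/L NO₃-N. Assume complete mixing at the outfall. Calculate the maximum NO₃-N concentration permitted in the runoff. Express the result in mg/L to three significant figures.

Mass balance: 5.36·2.439 = 0.339·Cₑ + 2.1·0.966.
Cₑ = (13.07 − 2.029) / 0.339 = 32.58 mg/L.

32.6 mg/L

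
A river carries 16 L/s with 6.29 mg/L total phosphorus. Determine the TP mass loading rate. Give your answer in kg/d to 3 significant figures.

8.70 kg/d

16 L/s = 0.016 m³/s.
Mass flux = Q·C = 0.016 m³/s × 6.29 g/m³ = 0.1006 g/s.
= 0.1006 g/s × 86.4 = 8.695 kg/d.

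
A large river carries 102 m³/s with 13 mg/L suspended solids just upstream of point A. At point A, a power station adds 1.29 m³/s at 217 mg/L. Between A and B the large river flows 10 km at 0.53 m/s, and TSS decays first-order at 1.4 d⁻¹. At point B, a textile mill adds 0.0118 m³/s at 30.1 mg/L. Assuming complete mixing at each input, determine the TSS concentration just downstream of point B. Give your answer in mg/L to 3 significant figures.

After input A: C = (102·13 + 1.29·217) / 103.3 = 15.55 mg/L.
Over the 10 km reach to input B (t = 1.887e+04 s = 0.2184 d), decay gives C = 15.55·exp(−1.4·0.2184) = 11.45 mg/L.
After input B: C = (103.3·11.45 + 0.0118·30.1) / 103.3 = 11.45 mg/L.

11.5 mg/L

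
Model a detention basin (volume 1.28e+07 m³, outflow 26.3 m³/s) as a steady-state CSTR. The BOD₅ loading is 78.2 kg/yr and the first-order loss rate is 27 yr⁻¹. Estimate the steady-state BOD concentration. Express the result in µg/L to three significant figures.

0.0665 µg/L

Outflow Q = 26.3 m³/s × 3.156e+07 s/yr = 8.3e+08 m³/yr.
Steady-state CSTR mass balance: W = Q·C + k·V·C, so C = W/(Q + kV).
Q + kV = 8.3e+08 + 27·1.28e+07 = 1.176e+09 m³/yr.
C = 78.2/1.176e+09 = 6.652e-08 kg/m³ = 6.652e-05 mg/L = 0.06652 µg/L.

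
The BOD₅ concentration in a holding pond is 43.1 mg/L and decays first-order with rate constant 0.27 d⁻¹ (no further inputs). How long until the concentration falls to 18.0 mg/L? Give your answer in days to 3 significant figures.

3.23 d

t = ln(C₀/C)/k = ln(43.1/18.0)/0.27 = 0.8732/0.27 = 3.234 d.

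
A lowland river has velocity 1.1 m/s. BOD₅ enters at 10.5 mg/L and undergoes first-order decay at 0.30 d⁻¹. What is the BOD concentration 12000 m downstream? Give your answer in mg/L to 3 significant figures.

10.1 mg/L

Travel time t = 12000 m / 1.1 m/s = 1.2e+04/1.1 = 1.091e+04 s = 0.1263 d.
First-order decay: C = 10.5·exp(−0.30·0.1263) = 10.5·0.9628 = 10.11 mg/L.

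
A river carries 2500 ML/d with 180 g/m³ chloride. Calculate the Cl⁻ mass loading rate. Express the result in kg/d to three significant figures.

450000 kg/d

2500 ML/d = 28.94 m³/s.
Mass flux = Q·C = 28.94 m³/s × 180 g/m³ = 5208 g/s.
= 5208 g/s × 86.4 = 4.5e+05 kg/d.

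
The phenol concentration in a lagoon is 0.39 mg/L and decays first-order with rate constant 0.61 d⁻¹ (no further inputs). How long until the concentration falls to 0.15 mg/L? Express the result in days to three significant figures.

1.57 d

t = ln(C₀/C)/k = ln(0.39/0.15)/0.61 = 0.9555/0.61 = 1.566 d.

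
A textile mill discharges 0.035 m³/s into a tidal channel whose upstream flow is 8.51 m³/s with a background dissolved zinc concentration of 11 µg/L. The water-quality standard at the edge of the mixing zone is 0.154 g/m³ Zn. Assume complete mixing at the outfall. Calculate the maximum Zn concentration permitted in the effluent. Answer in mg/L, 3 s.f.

11 µg/L = 0.011 mg/L.
Mass balance: 0.154·8.545 = 0.035·Cₑ + 8.51·0.011.
Cₑ = (1.316 − 0.09361) / 0.035 = 34.92 mg/L.

34.9 mg/L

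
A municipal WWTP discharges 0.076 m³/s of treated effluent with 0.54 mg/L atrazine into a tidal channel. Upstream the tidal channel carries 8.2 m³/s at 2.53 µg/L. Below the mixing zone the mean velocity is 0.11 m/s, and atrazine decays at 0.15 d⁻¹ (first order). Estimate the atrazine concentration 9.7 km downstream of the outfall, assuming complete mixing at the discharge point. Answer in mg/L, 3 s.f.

0.00641 mg/L

2.53 µg/L = 0.00253 mg/L.
After complete mixing, C₀ = (0.076·0.54 + 8.2·0.00253) / 8.276 = 0.007466 mg/L.
Travel time t = 9700 m / 0.11 m/s = 8.818e+04 s = 1.021 d.
C = 0.007466·exp(−0.15·1.021) = 0.007466·0.858 = 0.006406 mg/L.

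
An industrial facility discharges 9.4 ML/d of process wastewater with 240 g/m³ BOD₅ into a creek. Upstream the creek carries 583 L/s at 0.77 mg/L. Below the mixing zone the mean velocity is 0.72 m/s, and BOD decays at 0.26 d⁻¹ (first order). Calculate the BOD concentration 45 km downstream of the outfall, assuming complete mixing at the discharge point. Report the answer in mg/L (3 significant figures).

9.4 ML/d = 0.1088 m³/s.
583 L/s = 0.583 m³/s.
After complete mixing, C₀ = (0.1088·240 + 0.583·0.77) / 0.6918 = 38.39 mg/L.
Travel time t = 4.5e+04 m / 0.72 m/s = 6.25e+04 s = 0.7234 d.
C = 38.39·exp(−0.26·0.7234) = 38.39·0.8285 = 31.81 mg/L.

31.8 mg/L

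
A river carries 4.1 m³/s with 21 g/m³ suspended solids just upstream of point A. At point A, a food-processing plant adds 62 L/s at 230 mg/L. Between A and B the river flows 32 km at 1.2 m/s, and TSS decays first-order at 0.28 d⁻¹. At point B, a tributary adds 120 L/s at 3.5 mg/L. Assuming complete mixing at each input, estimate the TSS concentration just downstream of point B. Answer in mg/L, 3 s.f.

62 L/s = 0.062 m³/s.
After input A: C = (4.1·21 + 0.062·230) / 4.162 = 24.11 mg/L.
Over the 32 km reach to input B (t = 2.667e+04 s = 0.3086 d), decay gives C = 24.11·exp(−0.28·0.3086) = 22.12 mg/L.
120 L/s = 0.12 m³/s.
After input B: C = (4.162·22.12 + 0.12·3.5) / 4.282 = 21.6 mg/L.

21.6 mg/L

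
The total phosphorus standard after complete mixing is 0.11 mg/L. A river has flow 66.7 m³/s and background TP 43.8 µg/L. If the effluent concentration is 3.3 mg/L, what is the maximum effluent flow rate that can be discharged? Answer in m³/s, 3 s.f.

1.38 m³/s

43.8 µg/L = 0.0438 mg/L.
Mass balance at complete mixing: C_std·(Q_w + Q_r) = Q_w·C_e + Q_r·C_b.
Rearranging, Q_w = Q_r·(C_std − C_b)/(C_e − C_std) = 66.7·(0.11 − 0.0438) / (3.3 − 0.11) = 1.384 m³/s.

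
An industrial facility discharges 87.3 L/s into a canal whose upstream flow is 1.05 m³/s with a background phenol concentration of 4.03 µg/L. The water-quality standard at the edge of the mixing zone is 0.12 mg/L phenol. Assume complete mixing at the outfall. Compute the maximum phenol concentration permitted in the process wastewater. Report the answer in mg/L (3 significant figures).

1.51 mg/L

87.3 L/s = 0.0873 m³/s.
4.03 µg/L = 0.00403 mg/L.
Mass balance: 0.12·1.137 = 0.0873·Cₑ + 1.05·0.00403.
Cₑ = (0.1365 − 0.004232) / 0.0873 = 1.515 mg/L.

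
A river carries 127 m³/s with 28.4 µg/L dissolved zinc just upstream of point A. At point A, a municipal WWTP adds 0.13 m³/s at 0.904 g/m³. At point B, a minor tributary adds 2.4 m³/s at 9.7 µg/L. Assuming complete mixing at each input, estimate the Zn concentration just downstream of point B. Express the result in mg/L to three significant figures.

0.0289 mg/L

28.4 µg/L = 0.0284 mg/L.
After input A: C = (127·0.0284 + 0.13·0.904) / 127.1 = 0.0293 mg/L.
9.7 µg/L = 0.0097 mg/L.
After input B: C = (127.1·0.0293 + 2.4·0.0097) / 129.5 = 0.02893 mg/L.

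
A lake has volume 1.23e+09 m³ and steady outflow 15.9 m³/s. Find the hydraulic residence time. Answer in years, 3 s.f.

Q = 15.9 m³/s × 3.156e+07 s/yr = 5.018e+08 m³/yr.
Hydraulic residence time τ = V/Q = 1.23e+09/5.018e+08 = 2.451 yr.

2.45 yr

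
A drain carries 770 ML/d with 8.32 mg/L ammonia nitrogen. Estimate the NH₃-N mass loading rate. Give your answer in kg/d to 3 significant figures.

6410 kg/d

770 ML/d = 8.912 m³/s.
Mass flux = Q·C = 8.912 m³/s × 8.32 g/m³ = 74.15 g/s.
= 74.15 g/s × 86.4 = 6406 kg/d.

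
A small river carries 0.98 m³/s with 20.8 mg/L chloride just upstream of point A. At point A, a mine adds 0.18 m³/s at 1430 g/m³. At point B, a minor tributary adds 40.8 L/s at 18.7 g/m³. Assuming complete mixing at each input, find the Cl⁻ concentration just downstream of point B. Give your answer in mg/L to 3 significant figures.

After input A: C = (0.98·20.8 + 0.18·1430) / 1.16 = 239.5 mg/L.
40.8 L/s = 0.0408 m³/s.
After input B: C = (1.16·239.5 + 0.0408·18.7) / 1.201 = 232 mg/L.

232 mg/L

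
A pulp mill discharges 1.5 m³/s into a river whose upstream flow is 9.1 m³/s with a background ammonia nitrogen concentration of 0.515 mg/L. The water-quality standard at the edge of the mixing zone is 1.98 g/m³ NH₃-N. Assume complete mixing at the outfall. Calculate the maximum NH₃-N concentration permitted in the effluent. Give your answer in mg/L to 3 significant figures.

Mass balance: 1.98·10.6 = 1.5·Cₑ + 9.1·0.515.
Cₑ = (20.99 − 4.686) / 1.5 = 10.87 mg/L.

10.9 mg/L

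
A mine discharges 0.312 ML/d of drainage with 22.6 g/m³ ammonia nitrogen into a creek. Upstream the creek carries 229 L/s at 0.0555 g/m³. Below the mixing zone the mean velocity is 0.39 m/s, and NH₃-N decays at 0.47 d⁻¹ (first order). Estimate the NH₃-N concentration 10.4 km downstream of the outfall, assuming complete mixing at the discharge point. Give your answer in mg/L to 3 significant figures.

0.351 mg/L

0.312 ML/d = 0.003611 m³/s.
229 L/s = 0.229 m³/s.
After complete mixing, C₀ = (0.003611·22.6 + 0.229·0.0555) / 0.2326 = 0.4055 mg/L.
Travel time t = 1.04e+04 m / 0.39 m/s = 2.667e+04 s = 0.3086 d.
C = 0.4055·exp(−0.47·0.3086) = 0.4055·0.865 = 0.3507 mg/L.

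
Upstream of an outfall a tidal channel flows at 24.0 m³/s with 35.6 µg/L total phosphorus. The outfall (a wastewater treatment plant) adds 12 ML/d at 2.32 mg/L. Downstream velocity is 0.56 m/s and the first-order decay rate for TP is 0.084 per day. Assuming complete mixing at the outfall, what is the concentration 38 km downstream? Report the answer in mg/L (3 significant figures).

12 ML/d = 0.1389 m³/s.
35.6 µg/L = 0.0356 mg/L.
After complete mixing, C₀ = (0.1389·2.32 + 24·0.0356) / 24.14 = 0.04874 mg/L.
Travel time t = 3.8e+04 m / 0.56 m/s = 6.786e+04 s = 0.7854 d.
C = 0.04874·exp(−0.084·0.7854) = 0.04874·0.9362 = 0.04563 mg/L.

0.0456 mg/L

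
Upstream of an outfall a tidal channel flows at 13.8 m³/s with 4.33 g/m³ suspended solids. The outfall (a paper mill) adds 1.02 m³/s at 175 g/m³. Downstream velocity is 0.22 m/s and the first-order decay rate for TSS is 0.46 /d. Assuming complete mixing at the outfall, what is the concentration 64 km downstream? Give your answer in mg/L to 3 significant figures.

3.42 mg/L

After complete mixing, C₀ = (1.02·175 + 13.8·4.33) / 14.82 = 16.08 mg/L.
Travel time t = 6.4e+04 m / 0.22 m/s = 2.909e+05 s = 3.367 d.
C = 16.08·exp(−0.46·3.367) = 16.08·0.2125 = 3.416 mg/L.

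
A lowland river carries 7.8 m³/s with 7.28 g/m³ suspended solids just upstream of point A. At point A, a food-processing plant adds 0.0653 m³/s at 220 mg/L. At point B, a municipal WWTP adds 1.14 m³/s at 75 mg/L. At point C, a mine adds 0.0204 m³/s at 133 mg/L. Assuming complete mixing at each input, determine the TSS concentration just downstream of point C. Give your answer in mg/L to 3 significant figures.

After input A: C = (7.8·7.28 + 0.0653·220) / 7.865 = 9.046 mg/L.
After input B: C = (7.865·9.046 + 1.14·75) / 9.005 = 17.4 mg/L.
After input C: C = (9.005·17.4 + 0.0204·133) / 9.026 = 17.66 mg/L.

17.7 mg/L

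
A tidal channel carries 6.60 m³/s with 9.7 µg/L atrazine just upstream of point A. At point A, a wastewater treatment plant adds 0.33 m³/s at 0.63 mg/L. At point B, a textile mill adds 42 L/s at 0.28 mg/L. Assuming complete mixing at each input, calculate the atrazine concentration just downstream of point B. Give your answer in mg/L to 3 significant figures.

0.0407 mg/L

9.7 µg/L = 0.0097 mg/L.
After input A: C = (6.6·0.0097 + 0.33·0.63) / 6.93 = 0.03924 mg/L.
42 L/s = 0.042 m³/s.
After input B: C = (6.93·0.03924 + 0.042·0.28) / 6.972 = 0.04069 mg/L.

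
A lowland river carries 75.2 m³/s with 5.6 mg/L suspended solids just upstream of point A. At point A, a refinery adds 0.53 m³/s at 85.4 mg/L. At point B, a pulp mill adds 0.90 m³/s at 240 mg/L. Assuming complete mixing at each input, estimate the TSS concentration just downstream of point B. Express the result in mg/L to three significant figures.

8.90 mg/L

After input A: C = (75.2·5.6 + 0.53·85.4) / 75.73 = 6.158 mg/L.
After input B: C = (75.73·6.158 + 0.9·240) / 76.63 = 8.905 mg/L.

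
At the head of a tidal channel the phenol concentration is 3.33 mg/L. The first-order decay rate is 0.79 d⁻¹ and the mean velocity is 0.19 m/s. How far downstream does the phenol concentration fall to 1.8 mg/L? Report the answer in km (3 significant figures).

12.8 km

From C = C₀·e^(−kt), t = ln(C₀/C)/k = ln(3.33/1.8)/0.79 = 0.6152/0.79 = 0.7787 d.
Distance = v·t = 0.19 m/s × 6.728e+04 s = 1.278e+04 m = 12.78 km.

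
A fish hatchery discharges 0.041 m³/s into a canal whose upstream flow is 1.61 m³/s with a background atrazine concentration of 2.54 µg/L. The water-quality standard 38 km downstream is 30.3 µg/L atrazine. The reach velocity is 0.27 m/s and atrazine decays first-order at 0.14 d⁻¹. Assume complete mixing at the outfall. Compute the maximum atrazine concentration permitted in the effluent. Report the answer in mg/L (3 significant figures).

2.54 µg/L = 0.00254 mg/L.
30.3 µg/L = 0.0303 mg/L.
Travel time to the compliance point: t = 3.8e+04/0.27 = 1.407e+05 s = 1.629 d; decay factor exp(−0.14·1.629) = 0.7961.
So the concentration just after mixing may be at most 0.0303/0.7961 = 0.03806 mg/L.
Mass balance: 0.03806·1.651 = 0.041·Cₑ + 1.61·0.00254.
Cₑ = (0.06284 − 0.004089) / 0.041 = 1.433 mg/L.

1.43 mg/L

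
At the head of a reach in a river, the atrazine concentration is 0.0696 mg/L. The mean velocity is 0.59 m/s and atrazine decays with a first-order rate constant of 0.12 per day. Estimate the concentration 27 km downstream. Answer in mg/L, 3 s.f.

0.0653 mg/L

Travel time t = 27 km / 0.59 m/s = 2.7e+04/0.59 = 4.576e+04 s = 0.5297 d.
First-order decay: C = 0.0696·exp(−0.12·0.5297) = 0.0696·0.9384 = 0.06531 mg/L.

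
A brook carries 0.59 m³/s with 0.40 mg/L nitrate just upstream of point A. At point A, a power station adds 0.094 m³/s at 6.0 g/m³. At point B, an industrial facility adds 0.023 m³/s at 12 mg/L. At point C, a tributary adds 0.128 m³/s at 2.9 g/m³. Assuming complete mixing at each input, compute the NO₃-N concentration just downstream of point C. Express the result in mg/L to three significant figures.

1.73 mg/L

After input A: C = (0.59·0.4 + 0.094·6) / 0.684 = 1.17 mg/L.
After input B: C = (0.684·1.17 + 0.023·12) / 0.707 = 1.522 mg/L.
After input C: C = (0.707·1.522 + 0.128·2.9) / 0.835 = 1.733 mg/L.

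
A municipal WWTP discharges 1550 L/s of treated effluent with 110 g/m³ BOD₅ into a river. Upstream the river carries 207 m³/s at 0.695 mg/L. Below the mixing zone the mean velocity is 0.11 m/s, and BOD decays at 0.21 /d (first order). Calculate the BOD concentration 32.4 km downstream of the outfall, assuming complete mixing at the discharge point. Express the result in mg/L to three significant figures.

1550 L/s = 1.55 m³/s.
After complete mixing, C₀ = (1.55·110 + 207·0.695) / 208.6 = 1.507 mg/L.
Travel time t = 3.24e+04 m / 0.11 m/s = 2.945e+05 s = 3.409 d.
C = 1.507·exp(−0.21·3.409) = 1.507·0.4887 = 0.7367 mg/L.

0.737 mg/L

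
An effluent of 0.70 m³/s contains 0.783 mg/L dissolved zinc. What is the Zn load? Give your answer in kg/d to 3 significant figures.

Mass flux = Q·C = 0.7 m³/s × 0.783 g/m³ = 0.5481 g/s.
= 0.5481 g/s × 86.4 = 47.36 kg/d.

47.4 kg/d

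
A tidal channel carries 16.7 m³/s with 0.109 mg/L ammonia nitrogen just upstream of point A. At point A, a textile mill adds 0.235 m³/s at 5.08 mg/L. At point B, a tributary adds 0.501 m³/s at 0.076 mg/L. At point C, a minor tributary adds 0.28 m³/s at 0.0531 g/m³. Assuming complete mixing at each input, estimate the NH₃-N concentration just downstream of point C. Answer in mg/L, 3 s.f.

After input A: C = (16.7·0.109 + 0.235·5.08) / 16.93 = 0.178 mg/L.
After input B: C = (16.93·0.178 + 0.501·0.076) / 17.44 = 0.1751 mg/L.
After input C: C = (17.44·0.1751 + 0.28·0.0531) / 17.72 = 0.1731 mg/L.

0.173 mg/L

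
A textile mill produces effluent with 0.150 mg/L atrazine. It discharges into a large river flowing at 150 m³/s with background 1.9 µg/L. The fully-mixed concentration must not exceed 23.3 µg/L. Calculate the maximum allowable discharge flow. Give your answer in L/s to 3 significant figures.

25300 L/s

1.9 µg/L = 0.0019 mg/L.
23.3 µg/L = 0.0233 mg/L.
Mass balance at complete mixing: C_std·(Q_w + Q_r) = Q_w·C_e + Q_r·C_b.
Rearranging, Q_w = Q_r·(C_std − C_b)/(C_e − C_std) = 150·(0.0233 − 0.0019) / (0.15 − 0.0233) = 25.34 m³/s.
= 2.534e+04 L/s.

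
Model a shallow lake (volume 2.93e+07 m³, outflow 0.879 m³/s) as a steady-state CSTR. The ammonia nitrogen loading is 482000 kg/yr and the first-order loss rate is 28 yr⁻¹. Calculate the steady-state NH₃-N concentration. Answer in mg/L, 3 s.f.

Outflow Q = 0.879 m³/s × 3.156e+07 s/yr = 2.774e+07 m³/yr.
Steady-state CSTR mass balance: W = Q·C + k·V·C, so C = W/(Q + kV).
Q + kV = 2.774e+07 + 28·2.93e+07 = 8.481e+08 m³/yr.
C = 482000/8.481e+08 = 0.0005683 kg/m³ = 0.5683 mg/L.

0.568 mg/L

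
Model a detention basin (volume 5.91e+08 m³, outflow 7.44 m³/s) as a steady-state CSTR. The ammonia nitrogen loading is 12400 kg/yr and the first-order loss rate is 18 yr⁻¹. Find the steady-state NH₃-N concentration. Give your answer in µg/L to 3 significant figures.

Outflow Q = 7.44 m³/s × 3.156e+07 s/yr = 2.348e+08 m³/yr.
Steady-state CSTR mass balance: W = Q·C + k·V·C, so C = W/(Q + kV).
Q + kV = 2.348e+08 + 18·5.91e+08 = 1.087e+10 m³/yr.
C = 12400/1.087e+10 = 1.14e-06 kg/m³ = 0.00114 mg/L = 1.14 µg/L.

1.14 µg/L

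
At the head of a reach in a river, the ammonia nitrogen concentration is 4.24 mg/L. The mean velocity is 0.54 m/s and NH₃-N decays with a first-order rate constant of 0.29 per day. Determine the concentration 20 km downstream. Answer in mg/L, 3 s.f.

3.74 mg/L

Travel time t = 20 km / 0.54 m/s = 2e+04/0.54 = 3.704e+04 s = 0.4287 d.
First-order decay: C = 4.24·exp(−0.29·0.4287) = 4.24·0.8831 = 3.744 mg/L.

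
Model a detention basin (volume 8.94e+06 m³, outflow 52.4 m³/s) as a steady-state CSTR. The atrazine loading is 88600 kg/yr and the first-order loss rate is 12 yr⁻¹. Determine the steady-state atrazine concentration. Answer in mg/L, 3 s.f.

0.0503 mg/L

Outflow Q = 52.4 m³/s × 3.156e+07 s/yr = 1.654e+09 m³/yr.
Steady-state CSTR mass balance: W = Q·C + k·V·C, so C = W/(Q + kV).
Q + kV = 1.654e+09 + 12·8.94e+06 = 1.761e+09 m³/yr.
C = 88600/1.761e+09 = 5.032e-05 kg/m³ = 0.05032 mg/L.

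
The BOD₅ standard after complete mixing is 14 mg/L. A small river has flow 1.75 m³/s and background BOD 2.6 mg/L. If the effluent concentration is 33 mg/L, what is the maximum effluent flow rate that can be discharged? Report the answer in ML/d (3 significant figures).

Mass balance at complete mixing: C_std·(Q_w + Q_r) = Q_w·C_e + Q_r·C_b.
Rearranging, Q_w = Q_r·(C_std − C_b)/(C_e − C_std) = 1.75·(14 − 2.6) / (33 − 14) = 1.05 m³/s.
= 90.72 ML/d.

90.7 ML/d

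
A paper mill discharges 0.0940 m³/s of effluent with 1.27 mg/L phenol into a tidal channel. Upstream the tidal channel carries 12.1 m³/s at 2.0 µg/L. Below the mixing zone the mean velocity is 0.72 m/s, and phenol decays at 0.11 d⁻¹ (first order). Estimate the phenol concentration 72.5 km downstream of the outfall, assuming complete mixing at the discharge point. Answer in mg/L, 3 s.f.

2.0 µg/L = 0.002 mg/L.
After complete mixing, C₀ = (0.094·1.27 + 12.1·0.002) / 12.19 = 0.01177 mg/L.
Travel time t = 7.25e+04 m / 0.72 m/s = 1.007e+05 s = 1.165 d.
C = 0.01177·exp(−0.11·1.165) = 0.01177·0.8797 = 0.01036 mg/L.

0.0104 mg/L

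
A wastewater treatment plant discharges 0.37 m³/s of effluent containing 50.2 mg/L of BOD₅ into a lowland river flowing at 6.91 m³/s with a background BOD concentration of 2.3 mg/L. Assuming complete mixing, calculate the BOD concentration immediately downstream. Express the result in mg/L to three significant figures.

4.73 mg/L

By mass balance at complete mixing, C = (0.37·50.2 + 6.91·2.3) / (0.37 + 6.91) = 34.47/7.28 = 4.734 mg/L.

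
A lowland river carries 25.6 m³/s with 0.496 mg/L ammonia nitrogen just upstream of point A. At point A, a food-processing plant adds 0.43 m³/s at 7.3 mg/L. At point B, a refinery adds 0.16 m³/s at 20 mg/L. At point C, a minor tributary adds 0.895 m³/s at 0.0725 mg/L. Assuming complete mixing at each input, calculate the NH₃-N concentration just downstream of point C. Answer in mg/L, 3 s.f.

0.705 mg/L

After input A: C = (25.6·0.496 + 0.43·7.3) / 26.03 = 0.6084 mg/L.
After input B: C = (26.03·0.6084 + 0.16·20) / 26.19 = 0.7269 mg/L.
After input C: C = (26.19·0.7269 + 0.895·0.0725) / 27.09 = 0.7052 mg/L.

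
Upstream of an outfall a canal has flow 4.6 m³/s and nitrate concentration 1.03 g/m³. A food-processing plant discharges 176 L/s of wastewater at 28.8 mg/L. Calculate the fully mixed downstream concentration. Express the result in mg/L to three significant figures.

2.05 mg/L

176 L/s = 0.176 m³/s.
Conservation of mass across the mixing zone: C = (0.176·28.8 + 4.6·1.03) / (0.176 + 4.6) = 9.807/4.776 = 2.053 mg/L.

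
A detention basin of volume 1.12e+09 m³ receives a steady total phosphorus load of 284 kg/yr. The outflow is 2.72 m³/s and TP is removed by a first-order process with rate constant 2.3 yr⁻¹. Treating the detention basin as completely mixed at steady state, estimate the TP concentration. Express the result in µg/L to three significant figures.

Outflow Q = 2.72 m³/s × 3.156e+07 s/yr = 8.584e+07 m³/yr.
Steady-state CSTR mass balance: W = Q·C + k·V·C, so C = W/(Q + kV).
Q + kV = 8.584e+07 + 2.3·1.12e+09 = 2.662e+09 m³/yr.
C = 284/2.662e+09 = 1.067e-07 kg/m³ = 0.0001067 mg/L = 0.1067 µg/L.

0.107 µg/L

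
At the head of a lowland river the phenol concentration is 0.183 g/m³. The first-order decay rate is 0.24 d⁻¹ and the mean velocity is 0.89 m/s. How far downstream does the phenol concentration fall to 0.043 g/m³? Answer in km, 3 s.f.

464 km

From C = C₀·e^(−kt), t = ln(C₀/C)/k = ln(0.183/0.043)/0.24 = 1.448/0.24 = 6.035 d.
Distance = v·t = 0.89 m/s × 5.214e+05 s = 4.64e+05 m = 464 km.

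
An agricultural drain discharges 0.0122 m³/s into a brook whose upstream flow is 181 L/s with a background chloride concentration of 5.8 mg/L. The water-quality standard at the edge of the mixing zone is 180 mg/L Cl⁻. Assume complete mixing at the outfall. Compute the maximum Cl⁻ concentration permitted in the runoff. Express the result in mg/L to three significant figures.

2760 mg/L

181 L/s = 0.181 m³/s.
Mass balance: 180·0.1932 = 0.0122·Cₑ + 0.181·5.8.
Cₑ = (34.78 − 1.05) / 0.0122 = 2764 mg/L.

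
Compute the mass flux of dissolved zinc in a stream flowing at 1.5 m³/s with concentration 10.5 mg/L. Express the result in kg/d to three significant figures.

Mass flux = Q·C = 1.5 m³/s × 10.5 g/m³ = 15.75 g/s.
= 15.75 g/s × 86.4 = 1361 kg/d.

1360 kg/d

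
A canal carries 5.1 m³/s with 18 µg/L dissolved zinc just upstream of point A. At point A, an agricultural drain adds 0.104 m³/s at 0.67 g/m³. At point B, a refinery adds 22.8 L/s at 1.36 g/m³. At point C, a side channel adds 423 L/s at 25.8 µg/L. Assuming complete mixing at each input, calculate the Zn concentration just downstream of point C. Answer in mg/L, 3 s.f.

0.0360 mg/L

18 µg/L = 0.018 mg/L.
After input A: C = (5.1·0.018 + 0.104·0.67) / 5.204 = 0.03103 mg/L.
22.8 L/s = 0.0228 m³/s.
After input B: C = (5.204·0.03103 + 0.0228·1.36) / 5.227 = 0.03683 mg/L.
423 L/s = 0.423 m³/s.
25.8 µg/L = 0.0258 mg/L.
After input C: C = (5.227·0.03683 + 0.423·0.0258) / 5.65 = 0.036 mg/L.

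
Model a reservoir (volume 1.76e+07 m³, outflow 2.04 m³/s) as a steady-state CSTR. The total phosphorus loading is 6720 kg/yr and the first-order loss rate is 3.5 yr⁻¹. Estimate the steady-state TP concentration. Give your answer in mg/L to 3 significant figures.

Outflow Q = 2.04 m³/s × 3.156e+07 s/yr = 6.438e+07 m³/yr.
Steady-state CSTR mass balance: W = Q·C + k·V·C, so C = W/(Q + kV).
Q + kV = 6.438e+07 + 3.5·1.76e+07 = 1.26e+08 m³/yr.
C = 6720/1.26e+08 = 5.334e-05 kg/m³ = 0.05334 mg/L.

0.0533 mg/L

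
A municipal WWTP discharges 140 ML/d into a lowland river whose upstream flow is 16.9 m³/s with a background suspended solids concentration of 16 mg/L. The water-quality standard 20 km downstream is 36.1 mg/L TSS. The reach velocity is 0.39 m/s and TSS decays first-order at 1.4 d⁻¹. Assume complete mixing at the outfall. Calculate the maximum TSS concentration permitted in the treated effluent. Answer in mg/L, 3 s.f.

140 ML/d = 1.62 m³/s.
Travel time to the compliance point: t = 2e+04/0.39 = 5.128e+04 s = 0.5935 d; decay factor exp(−1.4·0.5935) = 0.4356.
So the concentration just after mixing may be at most 36.1/0.4356 = 82.87 mg/L.
Mass balance: 82.87·18.52 = 1.62·Cₑ + 16.9·16.
Cₑ = (1535 − 270.4) / 1.62 = 780.3 mg/L.

780 mg/L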